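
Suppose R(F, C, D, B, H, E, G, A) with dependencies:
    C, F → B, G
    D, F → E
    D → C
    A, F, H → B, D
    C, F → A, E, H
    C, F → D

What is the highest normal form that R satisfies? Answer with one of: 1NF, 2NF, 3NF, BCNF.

3NF

Candidate keys: {A, F, H}, {C, F}, {D, F}. Prime attributes: {A, C, D, F, H}.
For D → C we have {D}⁺ = {C, D}; {D} is not a superkey, so BCNF fails.
But every attribute on its right side ({C}) is prime, and the same holds for every other non-superkey FD, so 3NF still holds.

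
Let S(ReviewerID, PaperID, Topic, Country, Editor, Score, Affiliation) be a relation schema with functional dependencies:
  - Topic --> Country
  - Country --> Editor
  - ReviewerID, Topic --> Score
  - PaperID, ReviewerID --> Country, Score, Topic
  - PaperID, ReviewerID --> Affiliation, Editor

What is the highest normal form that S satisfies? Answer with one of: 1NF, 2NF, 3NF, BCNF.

2NF

Candidate key: {PaperID, ReviewerID}. Prime attributes: {PaperID, ReviewerID}.
Topic --> Country breaks BCNF: {Topic}⁺ = {Country, Editor, Topic}, so {Topic} is not a superkey.
Topic --> Country determines the non-prime attribute {Country} from a non-superkey — 3NF is violated.
No proper subset of a key has a non-prime attribute in its closure, so there is no partial dependency; 2NF holds.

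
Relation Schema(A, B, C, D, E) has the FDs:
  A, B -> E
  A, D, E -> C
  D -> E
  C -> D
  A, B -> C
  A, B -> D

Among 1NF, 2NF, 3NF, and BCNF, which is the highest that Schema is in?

Candidate key: {A, B}. Prime attributes: {A, B}.
A, D, E -> C: {A, D, E}⁺ = {A, C, D, E}, which is not all of the attributes, so the left side is not a superkey — BCNF is violated.
A, D, E -> C determines the non-prime attribute {C} from a non-superkey — 3NF is violated.
Checking every proper subset of each key, none determines a non-prime attribute — 2NF is satisfied.

2NF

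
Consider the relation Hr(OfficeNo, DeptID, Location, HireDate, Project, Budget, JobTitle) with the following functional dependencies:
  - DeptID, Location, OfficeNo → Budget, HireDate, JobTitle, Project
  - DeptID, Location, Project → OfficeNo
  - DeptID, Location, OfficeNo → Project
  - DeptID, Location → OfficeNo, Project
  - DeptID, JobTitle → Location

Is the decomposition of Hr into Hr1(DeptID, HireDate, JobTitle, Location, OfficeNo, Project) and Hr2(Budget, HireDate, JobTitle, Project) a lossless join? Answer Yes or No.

No

Common attributes: {HireDate, JobTitle, Project}; their closure is {HireDate, JobTitle, Project}.
Neither Hr1 nor Hr2 is contained in that closure, so the decomposition is lossy.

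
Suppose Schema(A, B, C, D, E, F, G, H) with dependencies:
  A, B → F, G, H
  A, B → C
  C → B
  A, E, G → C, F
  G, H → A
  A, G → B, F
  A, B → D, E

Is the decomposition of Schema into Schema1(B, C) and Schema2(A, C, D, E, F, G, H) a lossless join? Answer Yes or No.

The shared attributes are {C} and {C}⁺ = {B, C}.
Schema1 is contained in that closure, so Schema1 ∩ Schema2 → Schema1 holds and the join is lossless.

Yes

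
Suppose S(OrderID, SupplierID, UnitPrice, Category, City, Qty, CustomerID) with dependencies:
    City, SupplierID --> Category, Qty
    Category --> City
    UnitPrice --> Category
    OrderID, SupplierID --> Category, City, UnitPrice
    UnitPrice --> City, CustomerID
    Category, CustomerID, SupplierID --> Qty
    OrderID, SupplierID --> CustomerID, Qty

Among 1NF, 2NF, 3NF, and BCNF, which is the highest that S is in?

2NF

Candidate key: {OrderID, SupplierID}. Prime attributes: {OrderID, SupplierID}.
City, SupplierID --> Category, Qty breaks BCNF: {City, SupplierID}⁺ = {Category, City, Qty, SupplierID}, so {City, SupplierID} is not a superkey.
Because {Category, Qty} are non-prime and the left side of City, SupplierID --> Category, Qty is not a superkey, the relation is not in 3NF.
No proper subset of a key has a non-prime attribute in its closure, so there is no partial dependency; 2NF holds.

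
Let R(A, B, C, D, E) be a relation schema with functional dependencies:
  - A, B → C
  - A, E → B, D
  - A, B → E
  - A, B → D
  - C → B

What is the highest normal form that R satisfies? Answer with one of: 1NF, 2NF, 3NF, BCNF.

Candidate keys: {A, B}, {A, C}, {A, E}. Prime attributes: {A, B, C, E}.
For C → B we have {C}⁺ = {B, C}; {C} is not a superkey, so BCNF fails.
Since {B} ⊆ prime attributes and every other non-superkey FD also has a prime right side, the schema is in 3NF.

3NF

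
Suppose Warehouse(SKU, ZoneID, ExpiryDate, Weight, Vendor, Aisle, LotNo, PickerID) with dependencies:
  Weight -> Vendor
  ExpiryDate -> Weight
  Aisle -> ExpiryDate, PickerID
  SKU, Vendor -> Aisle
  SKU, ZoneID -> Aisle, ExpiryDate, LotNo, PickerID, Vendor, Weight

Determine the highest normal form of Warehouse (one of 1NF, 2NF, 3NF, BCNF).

Candidate key: {SKU, ZoneID}. Prime attributes: {SKU, ZoneID}.
Weight -> Vendor breaks BCNF: {Weight}⁺ = {Vendor, Weight}, so {Weight} is not a superkey.
Because {Vendor} is non-prime and the left side of Weight -> Vendor is not a superkey, the relation is not in 3NF.
No proper subset of a key has a non-prime attribute in its closure, so there is no partial dependency; 2NF holds.

2NF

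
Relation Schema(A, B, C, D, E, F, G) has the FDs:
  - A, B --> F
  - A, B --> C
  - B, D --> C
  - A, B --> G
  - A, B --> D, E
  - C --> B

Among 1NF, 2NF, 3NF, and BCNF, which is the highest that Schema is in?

Candidate keys: {A, B}, {A, C}. Prime attributes: {A, B, C}.
B, D --> C: {B, D}⁺ = {B, C, D}, which is not all of the attributes, so the left side is not a superkey — BCNF is violated.
But every attribute on its right side ({C}) is prime, and the same holds for every other non-superkey FD, so 3NF still holds.

3NF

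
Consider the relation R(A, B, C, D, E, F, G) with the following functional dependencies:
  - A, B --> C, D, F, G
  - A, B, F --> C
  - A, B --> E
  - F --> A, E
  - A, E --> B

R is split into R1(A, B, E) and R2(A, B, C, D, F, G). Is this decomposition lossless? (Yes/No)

R1 ∩ R2 = {A, B}; its closure under F is {A, B, C, D, E, F, G}.
Since R1 ⊆ {A, B, C, D, E, F, G}, the intersection is a superkey of R1; the decomposition is lossless.

Yes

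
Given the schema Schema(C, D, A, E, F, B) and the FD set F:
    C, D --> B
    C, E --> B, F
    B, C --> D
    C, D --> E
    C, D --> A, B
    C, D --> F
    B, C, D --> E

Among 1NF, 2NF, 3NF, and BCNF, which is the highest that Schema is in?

Candidate keys: {B, C}, {C, D}, {C, E}. Prime attributes: {B, C, D, E}.
Every FD has a superkey on the left, so the relation is in BCNF.

BCNF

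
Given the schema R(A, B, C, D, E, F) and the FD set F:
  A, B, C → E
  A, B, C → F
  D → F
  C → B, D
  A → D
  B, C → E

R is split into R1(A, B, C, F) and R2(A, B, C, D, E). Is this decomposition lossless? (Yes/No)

Yes

Common attributes: {A, B, C}; their closure is {A, B, C, D, E, F}.
Since R1 ⊆ {A, B, C, D, E, F}, the intersection is a superkey of R1; the decomposition is lossless.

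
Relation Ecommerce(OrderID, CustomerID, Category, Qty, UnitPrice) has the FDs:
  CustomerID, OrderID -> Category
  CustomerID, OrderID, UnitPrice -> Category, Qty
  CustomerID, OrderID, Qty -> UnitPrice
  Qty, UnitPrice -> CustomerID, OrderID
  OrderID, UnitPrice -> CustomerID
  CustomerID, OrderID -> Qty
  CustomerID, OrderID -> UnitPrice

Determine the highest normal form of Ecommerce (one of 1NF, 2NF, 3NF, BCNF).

BCNF

Candidate keys: {CustomerID, OrderID}, {OrderID, UnitPrice}, {Qty, UnitPrice}. Prime attributes: {CustomerID, OrderID, Qty, UnitPrice}.
The left-hand side of every FD is a superkey, so BCNF is satisfied.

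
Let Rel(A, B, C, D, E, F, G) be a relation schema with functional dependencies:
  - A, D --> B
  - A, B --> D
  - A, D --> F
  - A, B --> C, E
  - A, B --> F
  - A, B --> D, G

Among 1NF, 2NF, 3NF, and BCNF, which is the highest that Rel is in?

Candidate keys: {A, B}, {A, D}. Prime attributes: {A, B, D}.
The left-hand side of every FD is a superkey, so BCNF is satisfied.

BCNF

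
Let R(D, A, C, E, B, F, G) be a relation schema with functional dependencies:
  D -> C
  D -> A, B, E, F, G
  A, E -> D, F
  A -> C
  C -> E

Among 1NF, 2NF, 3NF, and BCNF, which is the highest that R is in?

Candidate keys: {A}, {D}. Prime attributes: {A, D}.
C -> E: {C}⁺ = {C, E}, which is not all of the attributes, so the left side is not a superkey — BCNF is violated.
Because {E} is non-prime and the left side of C -> E is not a superkey, the relation is not in 3NF.
All keys have size 1, which rules out partial dependencies — 2NF is satisfied.

2NF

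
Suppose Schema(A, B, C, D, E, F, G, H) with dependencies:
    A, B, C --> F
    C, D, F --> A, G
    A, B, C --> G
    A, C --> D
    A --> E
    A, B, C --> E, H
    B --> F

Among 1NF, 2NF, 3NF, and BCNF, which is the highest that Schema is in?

Candidate keys: {A, B, C}, {B, C, D}. Prime attributes: {A, B, C, D}.
C, D, F --> A, G breaks BCNF: {C, D, F}⁺ = {A, C, D, E, F, G}, so {C, D, F} is not a superkey.
Because {G} is non-prime and the left side of C, D, F --> A, G is not a superkey, the relation is not in 3NF.
The proper key subset {A} of {A, B, C} determines non-prime {E}, so the relation is not even in 2NF.

1NF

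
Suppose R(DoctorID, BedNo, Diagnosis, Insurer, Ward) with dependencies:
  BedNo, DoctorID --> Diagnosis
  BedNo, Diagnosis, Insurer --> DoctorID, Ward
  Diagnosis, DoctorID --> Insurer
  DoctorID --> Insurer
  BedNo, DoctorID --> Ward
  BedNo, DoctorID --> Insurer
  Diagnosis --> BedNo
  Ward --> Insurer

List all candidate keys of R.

{BedNo, DoctorID}, {Diagnosis, DoctorID}, {Diagnosis, Insurer}, {Diagnosis, Ward}

Closure of {BedNo, DoctorID} is {BedNo, Diagnosis, DoctorID, Insurer, Ward}, the whole schema; {BedNo, DoctorID} is a candidate key.
Closure of {Diagnosis, DoctorID} is {BedNo, Diagnosis, DoctorID, Insurer, Ward}, the whole schema; {Diagnosis, DoctorID} is a candidate key.
Closure of {Diagnosis, Insurer} is {BedNo, Diagnosis, DoctorID, Insurer, Ward}, the whole schema; {Diagnosis, Insurer} is a candidate key.
Closure of {Diagnosis, Ward} is {BedNo, Diagnosis, DoctorID, Insurer, Ward}, the whole schema; {Diagnosis, Ward} is a candidate key.
These are minimal and exhaustive — every other superkey contains one of them.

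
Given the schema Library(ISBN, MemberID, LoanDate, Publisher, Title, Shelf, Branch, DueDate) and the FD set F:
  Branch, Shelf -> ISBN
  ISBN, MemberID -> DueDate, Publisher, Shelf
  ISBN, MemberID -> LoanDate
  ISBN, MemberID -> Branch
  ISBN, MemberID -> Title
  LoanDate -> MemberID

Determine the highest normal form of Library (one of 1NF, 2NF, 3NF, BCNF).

Candidate keys: {Branch, LoanDate, Shelf}, {Branch, MemberID, Shelf}, {ISBN, LoanDate}, {ISBN, MemberID}. Prime attributes: {Branch, ISBN, LoanDate, MemberID, Shelf}.
For Branch, Shelf -> ISBN we have {Branch, Shelf}⁺ = {Branch, ISBN, Shelf}; {Branch, Shelf} is not a superkey, so BCNF fails.
Since {ISBN} ⊆ prime attributes and every other non-superkey FD also has a prime right side, the schema is in 3NF.

3NF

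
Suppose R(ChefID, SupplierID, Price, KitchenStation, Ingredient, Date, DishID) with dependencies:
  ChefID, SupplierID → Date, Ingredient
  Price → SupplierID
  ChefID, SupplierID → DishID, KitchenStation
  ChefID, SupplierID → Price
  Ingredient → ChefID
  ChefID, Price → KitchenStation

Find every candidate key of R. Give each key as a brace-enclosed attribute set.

{ChefID, Price}, {ChefID, SupplierID}, {Ingredient, Price}, {Ingredient, SupplierID}

{ChefID, Price}⁺ = {ChefID, Date, DishID, Ingredient, KitchenStation, Price, SupplierID} — all of the relation — so {ChefID, Price} is a candidate key.
{ChefID, SupplierID}⁺ = {ChefID, Date, DishID, Ingredient, KitchenStation, Price, SupplierID} — all of the relation — so {ChefID, SupplierID} is a candidate key.
{Ingredient, Price}⁺ = {ChefID, Date, DishID, Ingredient, KitchenStation, Price, SupplierID} — all of the relation — so {Ingredient, Price} is a candidate key.
{Ingredient, SupplierID}⁺ = {ChefID, Date, DishID, Ingredient, KitchenStation, Price, SupplierID} — all of the relation — so {Ingredient, SupplierID} is a candidate key.
No proper subset of any of these is a key, and no other minimal superkey exists.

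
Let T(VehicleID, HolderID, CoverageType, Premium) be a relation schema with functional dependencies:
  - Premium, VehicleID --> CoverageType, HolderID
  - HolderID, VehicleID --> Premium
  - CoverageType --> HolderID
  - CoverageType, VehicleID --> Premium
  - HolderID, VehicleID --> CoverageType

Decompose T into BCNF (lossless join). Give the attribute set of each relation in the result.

{CoverageType, HolderID}; {CoverageType, Premium, VehicleID}

Candidate keys of the original relation: {CoverageType, VehicleID}, {HolderID, VehicleID}, {Premium, VehicleID}.
In {CoverageType, HolderID, Premium, VehicleID}, {CoverageType} is not a superkey ({CoverageType}⁺ restricted to this set is {CoverageType, HolderID}), so split on CoverageType --> HolderID into {CoverageType, HolderID} and {CoverageType, Premium, VehicleID}.
{CoverageType, HolderID} is in BCNF.
{CoverageType, Premium, VehicleID} is in BCNF.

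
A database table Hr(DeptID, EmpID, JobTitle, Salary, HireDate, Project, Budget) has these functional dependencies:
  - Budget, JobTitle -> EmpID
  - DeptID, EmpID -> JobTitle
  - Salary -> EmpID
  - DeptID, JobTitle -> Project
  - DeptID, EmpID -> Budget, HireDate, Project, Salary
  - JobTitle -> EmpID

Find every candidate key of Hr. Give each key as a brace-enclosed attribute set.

{DeptID, EmpID}, {DeptID, JobTitle}, {DeptID, Salary}

No FD produces {DeptID}, so it must be in every candidate key.
{DeptID, EmpID}⁺ = {Budget, DeptID, EmpID, HireDate, JobTitle, Project, Salary} — all of the relation — so {DeptID, EmpID} is a candidate key.
{DeptID, JobTitle}⁺ = {Budget, DeptID, EmpID, HireDate, JobTitle, Project, Salary} — all of the relation — so {DeptID, JobTitle} is a candidate key.
{DeptID, Salary}⁺ = {Budget, DeptID, EmpID, HireDate, JobTitle, Project, Salary} — all of the relation — so {DeptID, Salary} is a candidate key.
No proper subset of any of these is a key, and no other minimal superkey exists.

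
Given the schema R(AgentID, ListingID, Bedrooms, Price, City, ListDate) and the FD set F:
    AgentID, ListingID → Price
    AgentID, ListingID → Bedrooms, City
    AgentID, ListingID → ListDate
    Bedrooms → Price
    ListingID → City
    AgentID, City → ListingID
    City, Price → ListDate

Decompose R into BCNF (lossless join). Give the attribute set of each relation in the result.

Candidate keys of the original relation: {AgentID, City}, {AgentID, ListingID}.
{AgentID, Bedrooms, City, ListDate, ListingID, Price}: {Bedrooms} determines {Bedrooms, Price} here but is not a superkey — split on Bedrooms → Price, giving {Bedrooms, Price} and {AgentID, Bedrooms, City, ListDate, ListingID}.
{Bedrooms, Price}: every determinant is a superkey — BCNF.
{AgentID, Bedrooms, City, ListDate, ListingID}: {ListingID} determines {City, ListingID} here but is not a superkey — split on ListingID → City, giving {City, ListingID} and {AgentID, Bedrooms, ListDate, ListingID}.
{City, ListingID}: every determinant is a superkey — BCNF.
{AgentID, Bedrooms, ListDate, ListingID}: {Bedrooms, ListingID} determines {Bedrooms, ListDate, ListingID} here but is not a superkey — split on Bedrooms, ListingID → ListDate, giving {Bedrooms, ListDate, ListingID} and {AgentID, Bedrooms, ListingID}.
{Bedrooms, ListDate, ListingID}: every determinant is a superkey — BCNF.
{AgentID, Bedrooms, ListingID}: every determinant is a superkey — BCNF.

{AgentID, Bedrooms, ListingID}; {Bedrooms, ListDate, ListingID}; {Bedrooms, Price}; {City, ListingID}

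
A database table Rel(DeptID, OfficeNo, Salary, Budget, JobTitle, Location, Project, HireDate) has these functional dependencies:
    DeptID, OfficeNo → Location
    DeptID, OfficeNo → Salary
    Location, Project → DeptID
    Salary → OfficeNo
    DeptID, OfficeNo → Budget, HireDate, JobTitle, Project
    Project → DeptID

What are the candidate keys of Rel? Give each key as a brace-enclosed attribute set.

{DeptID, OfficeNo}, {DeptID, Salary}, {OfficeNo, Project}, {Project, Salary}

{DeptID, OfficeNo}⁺ = {Budget, DeptID, HireDate, JobTitle, Location, OfficeNo, Project, Salary} — all of the relation — so {DeptID, OfficeNo} is a candidate key.
{DeptID, Salary}⁺ = {Budget, DeptID, HireDate, JobTitle, Location, OfficeNo, Project, Salary} — all of the relation — so {DeptID, Salary} is a candidate key.
{OfficeNo, Project}⁺ = {Budget, DeptID, HireDate, JobTitle, Location, OfficeNo, Project, Salary} — all of the relation — so {OfficeNo, Project} is a candidate key.
{Project, Salary}⁺ = {Budget, DeptID, HireDate, JobTitle, Location, OfficeNo, Project, Salary} — all of the relation — so {Project, Salary} is a candidate key.
These are minimal and exhaustive — every other superkey contains one of them.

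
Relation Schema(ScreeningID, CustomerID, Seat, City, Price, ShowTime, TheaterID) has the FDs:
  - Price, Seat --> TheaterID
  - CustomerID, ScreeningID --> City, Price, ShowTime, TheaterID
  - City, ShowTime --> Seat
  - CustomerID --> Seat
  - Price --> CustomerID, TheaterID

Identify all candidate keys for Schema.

{CustomerID, ScreeningID}, {Price, ScreeningID}

Attributes never on any right-hand side: {ScreeningID} — every candidate key must contain it.
{CustomerID, ScreeningID}⁺ = {City, CustomerID, Price, ScreeningID, Seat, ShowTime, TheaterID}, which is every attribute, so {CustomerID, ScreeningID} is a candidate key.
{Price, ScreeningID}⁺ = {City, CustomerID, Price, ScreeningID, Seat, ShowTime, TheaterID}, which is every attribute, so {Price, ScreeningID} is a candidate key.
These are minimal and exhaustive — every other superkey contains one of them.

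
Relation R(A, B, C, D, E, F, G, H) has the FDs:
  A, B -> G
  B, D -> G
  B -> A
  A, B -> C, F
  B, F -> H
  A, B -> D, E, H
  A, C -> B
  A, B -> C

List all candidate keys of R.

Closure of {B} is {A, B, C, D, E, F, G, H}, the whole schema; {B} is a candidate key.
Closure of {A, C} is {A, B, C, D, E, F, G, H}, the whole schema; {A, C} is a candidate key.
No proper subset of any of these is a key, and no other minimal superkey exists.

{A, C}, {B}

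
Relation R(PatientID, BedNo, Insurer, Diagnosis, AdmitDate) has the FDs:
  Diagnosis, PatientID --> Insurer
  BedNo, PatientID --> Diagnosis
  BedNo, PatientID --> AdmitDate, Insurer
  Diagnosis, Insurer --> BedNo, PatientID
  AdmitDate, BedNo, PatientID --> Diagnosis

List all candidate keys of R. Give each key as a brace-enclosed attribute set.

{BedNo, PatientID}, {Diagnosis, Insurer}, {Diagnosis, PatientID}

{BedNo, PatientID}⁺ = {AdmitDate, BedNo, Diagnosis, Insurer, PatientID} — all of the relation — so {BedNo, PatientID} is a candidate key.
{Diagnosis, Insurer}⁺ = {AdmitDate, BedNo, Diagnosis, Insurer, PatientID} — all of the relation — so {Diagnosis, Insurer} is a candidate key.
{Diagnosis, PatientID}⁺ = {AdmitDate, BedNo, Diagnosis, Insurer, PatientID} — all of the relation — so {Diagnosis, PatientID} is a candidate key.
No proper subset of any of these is a key, and no other minimal superkey exists.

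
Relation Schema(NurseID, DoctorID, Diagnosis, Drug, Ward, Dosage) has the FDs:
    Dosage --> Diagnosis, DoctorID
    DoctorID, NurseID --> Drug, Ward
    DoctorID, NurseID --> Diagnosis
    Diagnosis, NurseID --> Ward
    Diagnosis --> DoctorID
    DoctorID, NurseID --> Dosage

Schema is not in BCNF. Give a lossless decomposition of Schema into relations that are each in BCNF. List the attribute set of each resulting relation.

{Diagnosis, DoctorID}; {Diagnosis, Dosage}; {Dosage, Drug, NurseID, Ward}

Candidate keys of the original relation: {Diagnosis, NurseID}, {DoctorID, NurseID}, {Dosage, NurseID}.
In {Diagnosis, DoctorID, Dosage, Drug, NurseID, Ward}, {Dosage} is not a superkey ({Dosage}⁺ restricted to this set is {Diagnosis, DoctorID, Dosage}), so split on Dosage --> Diagnosis, DoctorID into {Diagnosis, DoctorID, Dosage} and {Dosage, Drug, NurseID, Ward}.
In {Diagnosis, DoctorID, Dosage}, {Diagnosis} is not a superkey ({Diagnosis}⁺ restricted to this set is {Diagnosis, DoctorID}), so split on Diagnosis --> DoctorID into {Diagnosis, DoctorID} and {Diagnosis, Dosage}.
{Diagnosis, DoctorID} has no BCNF violation.
{Diagnosis, Dosage} has no BCNF violation.
{Dosage, Drug, NurseID, Ward} has no BCNF violation.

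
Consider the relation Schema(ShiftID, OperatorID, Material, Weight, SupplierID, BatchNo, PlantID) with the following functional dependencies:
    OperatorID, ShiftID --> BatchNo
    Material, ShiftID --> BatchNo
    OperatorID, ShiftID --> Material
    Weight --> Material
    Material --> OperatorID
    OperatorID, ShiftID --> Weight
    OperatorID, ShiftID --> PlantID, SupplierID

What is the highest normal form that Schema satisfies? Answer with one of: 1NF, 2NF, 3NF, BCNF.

3NF

Candidate keys: {Material, ShiftID}, {OperatorID, ShiftID}, {ShiftID, Weight}. Prime attributes: {Material, OperatorID, ShiftID, Weight}.
For Weight --> Material we have {Weight}⁺ = {Material, OperatorID, Weight}; {Weight} is not a superkey, so BCNF fails.
Since {Material} ⊆ prime attributes and every other non-superkey FD also has a prime right side, the schema is in 3NF.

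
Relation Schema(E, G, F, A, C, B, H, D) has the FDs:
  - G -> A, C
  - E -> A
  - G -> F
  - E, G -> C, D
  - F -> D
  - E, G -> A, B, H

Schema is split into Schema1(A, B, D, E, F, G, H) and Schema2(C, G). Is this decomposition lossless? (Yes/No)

Yes

The shared attributes are {G} and {G}⁺ = {A, C, D, F, G}.
This includes all of Schema2, so the common attributes are a superkey of Schema2 — the join is lossless.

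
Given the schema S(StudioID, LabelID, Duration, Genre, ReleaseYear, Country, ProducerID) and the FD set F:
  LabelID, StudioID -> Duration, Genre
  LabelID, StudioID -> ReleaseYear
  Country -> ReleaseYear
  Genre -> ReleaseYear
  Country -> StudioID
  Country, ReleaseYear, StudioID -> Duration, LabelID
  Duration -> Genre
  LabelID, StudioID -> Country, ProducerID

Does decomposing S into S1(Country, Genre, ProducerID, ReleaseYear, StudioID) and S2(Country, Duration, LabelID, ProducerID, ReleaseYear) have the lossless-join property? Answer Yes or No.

Yes

Common attributes: {Country, ProducerID, ReleaseYear}; their closure is {Country, Duration, Genre, LabelID, ProducerID, ReleaseYear, StudioID}.
This includes all of S1, so the common attributes are a superkey of S1 — the join is lossless.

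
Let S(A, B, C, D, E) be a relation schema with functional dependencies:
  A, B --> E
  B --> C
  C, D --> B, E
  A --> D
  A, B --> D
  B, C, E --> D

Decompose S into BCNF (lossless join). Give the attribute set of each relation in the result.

{A, B, E}; {A, D}; {B, C}

Candidate keys of the original relation: {A, B}, {A, C}.
In {A, B, C, D, E}, {B} is not a superkey ({B}⁺ restricted to this set is {B, C}), so split on B --> C into {B, C} and {A, B, D, E}.
{B, C} is in BCNF.
In {A, B, D, E}, {A} is not a superkey ({A}⁺ restricted to this set is {A, D}), so split on A --> D into {A, D} and {A, B, E}.
{A, D} is in BCNF.
{A, B, E} is in BCNF.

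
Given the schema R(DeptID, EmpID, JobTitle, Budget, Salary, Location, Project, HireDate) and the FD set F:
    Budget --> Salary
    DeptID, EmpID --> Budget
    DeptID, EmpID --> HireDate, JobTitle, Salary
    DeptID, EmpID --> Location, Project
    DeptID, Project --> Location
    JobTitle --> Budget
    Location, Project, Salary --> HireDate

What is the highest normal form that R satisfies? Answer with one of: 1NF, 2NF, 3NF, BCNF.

2NF

Candidate key: {DeptID, EmpID}. Prime attributes: {DeptID, EmpID}.
Budget --> Salary breaks BCNF: {Budget}⁺ = {Budget, Salary}, so {Budget} is not a superkey.
Because {Salary} is non-prime and the left side of Budget --> Salary is not a superkey, the relation is not in 3NF.
No non-prime attribute depends on a proper subset of any candidate key, so 2NF holds.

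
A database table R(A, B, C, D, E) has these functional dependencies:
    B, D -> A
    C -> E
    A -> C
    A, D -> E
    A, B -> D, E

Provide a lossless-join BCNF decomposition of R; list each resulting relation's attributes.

Candidate keys of the original relation: {A, B}, {B, D}.
In {A, B, C, D, E}, {C} is not a superkey ({C}⁺ restricted to this set is {C, E}), so split on C -> E into {C, E} and {A, B, C, D}.
{C, E} has no BCNF violation.
In {A, B, C, D}, {A} is not a superkey ({A}⁺ restricted to this set is {A, C}), so split on A -> C into {A, C} and {A, B, D}.
{A, C} has no BCNF violation.
{A, B, D} has no BCNF violation.

{A, B, D}; {A, C}; {C, E}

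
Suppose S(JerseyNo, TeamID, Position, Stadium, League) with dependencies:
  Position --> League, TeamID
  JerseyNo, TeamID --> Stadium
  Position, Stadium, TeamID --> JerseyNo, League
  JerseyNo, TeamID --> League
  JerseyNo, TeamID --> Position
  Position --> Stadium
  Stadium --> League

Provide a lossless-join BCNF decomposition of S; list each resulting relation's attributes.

{JerseyNo, Position, Stadium, TeamID}; {League, Stadium}

Candidate keys of the original relation: {JerseyNo, TeamID}, {Position}.
{JerseyNo, League, Position, Stadium, TeamID}: {Stadium} determines {League, Stadium} here but is not a superkey — split on Stadium --> League, giving {League, Stadium} and {JerseyNo, Position, Stadium, TeamID}.
{League, Stadium}: every determinant is a superkey — BCNF.
{JerseyNo, Position, Stadium, TeamID}: every determinant is a superkey — BCNF.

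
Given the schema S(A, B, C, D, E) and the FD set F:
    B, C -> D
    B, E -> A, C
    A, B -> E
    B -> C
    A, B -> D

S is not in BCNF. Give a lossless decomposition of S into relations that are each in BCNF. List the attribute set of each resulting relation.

Candidate keys of the original relation: {A, B}, {B, E}.
Within {A, B, C, D, E}: {B, C}⁺ ∩ {A, B, C, D, E} = {B, C, D}, not the whole set, so B, C -> D violates BCNF; decompose into {B, C, D} and {A, B, C, E}.
{B, C, D}: every determinant is a superkey — BCNF.
Within {A, B, C, E}: {B}⁺ ∩ {A, B, C, E} = {B, C}, not the whole set, so B -> C violates BCNF; decompose into {B, C} and {A, B, E}.
{B, C}: every determinant is a superkey — BCNF.
{A, B, E}: every determinant is a superkey — BCNF.

{A, B, E}; {B, C, D}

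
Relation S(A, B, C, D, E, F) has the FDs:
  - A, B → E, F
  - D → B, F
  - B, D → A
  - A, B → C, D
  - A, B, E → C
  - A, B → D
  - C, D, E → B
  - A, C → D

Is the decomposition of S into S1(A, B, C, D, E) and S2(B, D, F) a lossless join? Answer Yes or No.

Common attributes: {B, D}; their closure is {A, B, C, D, E, F}.
Since S1 ⊆ {A, B, C, D, E, F}, the intersection is a superkey of S1; the decomposition is lossless.

Yes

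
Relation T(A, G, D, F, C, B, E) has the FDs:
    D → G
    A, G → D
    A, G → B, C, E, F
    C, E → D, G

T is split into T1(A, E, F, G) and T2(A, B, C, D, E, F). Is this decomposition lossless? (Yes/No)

The shared attributes are {A, E, F} and {A, E, F}⁺ = {A, E, F}.
T1 ⊄ {A, E, F} and T2 ⊄ {A, E, F}, so the split is lossy.

No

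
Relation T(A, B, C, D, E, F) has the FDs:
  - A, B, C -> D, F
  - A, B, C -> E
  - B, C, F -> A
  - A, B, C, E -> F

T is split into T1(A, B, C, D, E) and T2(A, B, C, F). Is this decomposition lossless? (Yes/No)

Yes

T1 ∩ T2 = {A, B, C}; its closure under F is {A, B, C, D, E, F}.
Since T1 ⊆ {A, B, C, D, E, F}, the intersection is a superkey of T1; the decomposition is lossless.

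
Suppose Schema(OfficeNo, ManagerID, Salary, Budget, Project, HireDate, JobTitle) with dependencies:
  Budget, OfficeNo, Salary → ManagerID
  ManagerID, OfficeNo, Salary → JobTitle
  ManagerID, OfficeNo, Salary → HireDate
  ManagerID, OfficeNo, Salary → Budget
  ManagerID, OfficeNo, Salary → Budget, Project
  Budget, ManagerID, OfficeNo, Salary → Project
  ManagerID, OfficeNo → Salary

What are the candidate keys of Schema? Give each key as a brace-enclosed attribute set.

{Budget, OfficeNo, Salary}, {ManagerID, OfficeNo}

Attributes never on any right-hand side: {OfficeNo} — every candidate key must contain it.
{ManagerID, OfficeNo}⁺ = {Budget, HireDate, JobTitle, ManagerID, OfficeNo, Project, Salary}, which is every attribute, so {ManagerID, OfficeNo} is a candidate key.
{Budget, OfficeNo, Salary}⁺ = {Budget, HireDate, JobTitle, ManagerID, OfficeNo, Project, Salary}, which is every attribute, so {Budget, OfficeNo, Salary} is a candidate key.
These are minimal and exhaustive — every other superkey contains one of them.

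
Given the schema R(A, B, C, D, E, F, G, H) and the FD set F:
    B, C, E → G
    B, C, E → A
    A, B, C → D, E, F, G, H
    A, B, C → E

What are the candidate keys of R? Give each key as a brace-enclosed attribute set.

{A, B, C}, {B, C, E}

No FD produces {B, C}, so they must be in every candidate key.
Closure of {A, B, C} is {A, B, C, D, E, F, G, H}, the whole schema; {A, B, C} is a candidate key.
Closure of {B, C, E} is {A, B, C, D, E, F, G, H}, the whole schema; {B, C, E} is a candidate key.
Any other superkey properly contains one of these, so there are no further candidate keys.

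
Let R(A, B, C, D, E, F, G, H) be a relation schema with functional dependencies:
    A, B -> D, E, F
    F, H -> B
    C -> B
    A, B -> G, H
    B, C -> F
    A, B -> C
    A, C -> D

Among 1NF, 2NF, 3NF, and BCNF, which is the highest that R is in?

Candidate keys: {A, B}, {A, C}, {A, F, H}. Prime attributes: {A, B, C, F, H}.
F, H -> B: {F, H}⁺ = {B, F, H}, which is not all of the attributes, so the left side is not a superkey — BCNF is violated.
Since {B} ⊆ prime attributes and every other non-superkey FD also has a prime right side, the schema is in 3NF.

3NF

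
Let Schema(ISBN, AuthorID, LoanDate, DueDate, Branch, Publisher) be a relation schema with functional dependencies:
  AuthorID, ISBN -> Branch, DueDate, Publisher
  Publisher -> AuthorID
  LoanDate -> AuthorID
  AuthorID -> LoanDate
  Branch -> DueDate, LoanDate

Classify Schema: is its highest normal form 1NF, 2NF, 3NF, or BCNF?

1NF

Candidate keys: {AuthorID, ISBN}, {Branch, ISBN}, {ISBN, LoanDate}, {ISBN, Publisher}. Prime attributes: {AuthorID, Branch, ISBN, LoanDate, Publisher}.
Publisher -> AuthorID breaks BCNF: {Publisher}⁺ = {AuthorID, LoanDate, Publisher}, so {Publisher} is not a superkey.
Branch -> DueDate, LoanDate has non-prime {DueDate} on the right and a non-superkey on the left, so 3NF fails.
Since {Branch} ⊂ {Branch, ISBN} and {Branch}⁺ ⊇ {DueDate} with {DueDate} non-prime, there is a partial dependency; 2NF fails.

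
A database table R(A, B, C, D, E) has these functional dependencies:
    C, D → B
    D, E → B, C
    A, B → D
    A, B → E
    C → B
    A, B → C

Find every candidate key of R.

Attributes never on any right-hand side: {A} — every candidate key must contain it.
{A, B} is a candidate key since {A, B}⁺ = {A, B, C, D, E} covers every attribute.
{A, C} is a candidate key since {A, C}⁺ = {A, B, C, D, E} covers every attribute.
{A, D, E} is a candidate key since {A, D, E}⁺ = {A, B, C, D, E} covers every attribute.
Any other superkey properly contains one of these, so there are no further candidate keys.

{A, B}, {A, C}, {A, D, E}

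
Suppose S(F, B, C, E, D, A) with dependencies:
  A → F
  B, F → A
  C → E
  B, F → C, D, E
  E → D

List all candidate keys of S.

{A, B}, {B, F}

No FD produces {B}, so it must be in every candidate key.
{A, B} is a candidate key since {A, B}⁺ = {A, B, C, D, E, F} covers every attribute.
{B, F} is a candidate key since {B, F}⁺ = {A, B, C, D, E, F} covers every attribute.
No proper subset of any of these is a key, and no other minimal superkey exists.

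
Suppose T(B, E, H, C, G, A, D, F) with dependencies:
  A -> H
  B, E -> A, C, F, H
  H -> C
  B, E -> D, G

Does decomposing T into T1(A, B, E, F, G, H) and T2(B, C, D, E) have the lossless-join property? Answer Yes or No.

Yes

Common attributes: {B, E}; their closure is {A, B, C, D, E, F, G, H}.
Since T1 ⊆ {A, B, C, D, E, F, G, H}, the intersection is a superkey of T1; the decomposition is lossless.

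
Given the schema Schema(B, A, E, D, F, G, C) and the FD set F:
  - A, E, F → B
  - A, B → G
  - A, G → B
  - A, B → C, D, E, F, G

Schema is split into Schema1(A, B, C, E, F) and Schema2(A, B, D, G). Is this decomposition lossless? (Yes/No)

Yes

Schema1 ∩ Schema2 = {A, B}; its closure under F is {A, B, C, D, E, F, G}.
Since Schema1 ⊆ {A, B, C, D, E, F, G}, the intersection is a superkey of Schema1; the decomposition is lossless.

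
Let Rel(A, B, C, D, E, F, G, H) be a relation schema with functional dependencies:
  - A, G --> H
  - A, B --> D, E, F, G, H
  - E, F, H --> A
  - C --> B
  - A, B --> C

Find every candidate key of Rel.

Closure of {A, B} is {A, B, C, D, E, F, G, H}, the whole schema; {A, B} is a candidate key.
Closure of {A, C} is {A, B, C, D, E, F, G, H}, the whole schema; {A, C} is a candidate key.
Closure of {B, E, F, H} is {A, B, C, D, E, F, G, H}, the whole schema; {B, E, F, H} is a candidate key.
Closure of {C, E, F, H} is {A, B, C, D, E, F, G, H}, the whole schema; {C, E, F, H} is a candidate key.
No proper subset of any of these is a key, and no other minimal superkey exists.

{A, B}, {A, C}, {B, E, F, H}, {C, E, F, H}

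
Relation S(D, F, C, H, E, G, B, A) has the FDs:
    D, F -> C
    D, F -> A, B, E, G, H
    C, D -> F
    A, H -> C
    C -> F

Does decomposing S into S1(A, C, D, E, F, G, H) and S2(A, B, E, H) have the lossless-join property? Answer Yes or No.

No

The shared attributes are {A, E, H} and {A, E, H}⁺ = {A, C, E, F, H}.
Neither S1 nor S2 is contained in that closure, so the decomposition is lossy.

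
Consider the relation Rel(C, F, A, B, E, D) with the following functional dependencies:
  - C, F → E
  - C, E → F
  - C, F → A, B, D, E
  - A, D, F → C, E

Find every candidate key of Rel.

{A, D, F}, {C, E}, {C, F}

{C, E}⁺ = {A, B, C, D, E, F}, which is every attribute, so {C, E} is a candidate key.
{C, F}⁺ = {A, B, C, D, E, F}, which is every attribute, so {C, F} is a candidate key.
{A, D, F}⁺ = {A, B, C, D, E, F}, which is every attribute, so {A, D, F} is a candidate key.
These are minimal and exhaustive — every other superkey contains one of them.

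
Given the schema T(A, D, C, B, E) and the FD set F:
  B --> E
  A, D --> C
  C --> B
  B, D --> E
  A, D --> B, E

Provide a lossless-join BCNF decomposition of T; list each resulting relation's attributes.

{A, C, D}; {B, C}; {B, E}

Candidate key of the original relation: {A, D}.
In {A, B, C, D, E}, {B} is not a superkey ({B}⁺ restricted to this set is {B, E}), so split on B --> E into {B, E} and {A, B, C, D}.
{B, E}: every determinant is a superkey — BCNF.
In {A, B, C, D}, {C} is not a superkey ({C}⁺ restricted to this set is {B, C}), so split on C --> B into {B, C} and {A, C, D}.
{B, C}: every determinant is a superkey — BCNF.
{A, C, D}: every determinant is a superkey — BCNF.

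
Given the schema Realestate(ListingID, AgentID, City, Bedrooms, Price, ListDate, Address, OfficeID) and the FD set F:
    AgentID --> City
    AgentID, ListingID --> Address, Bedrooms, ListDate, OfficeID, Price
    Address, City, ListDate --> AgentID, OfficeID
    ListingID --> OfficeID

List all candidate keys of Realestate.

{Address, City, ListDate, ListingID}, {AgentID, ListingID}

Attributes never on any right-hand side: {ListingID} — every candidate key must contain it.
{AgentID, ListingID}⁺ = {Address, AgentID, Bedrooms, City, ListDate, ListingID, OfficeID, Price} — all of the relation — so {AgentID, ListingID} is a candidate key.
{Address, City, ListDate, ListingID}⁺ = {Address, AgentID, Bedrooms, City, ListDate, ListingID, OfficeID, Price} — all of the relation — so {Address, City, ListDate, ListingID} is a candidate key.
No proper subset of any of these is a key, and no other minimal superkey exists.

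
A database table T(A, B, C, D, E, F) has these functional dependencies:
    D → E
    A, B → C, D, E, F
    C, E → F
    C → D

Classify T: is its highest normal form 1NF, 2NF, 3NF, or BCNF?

2NF

Candidate key: {A, B}. Prime attributes: {A, B}.
D → E breaks BCNF: {D}⁺ = {D, E}, so {D} is not a superkey.
D → E has non-prime {E} on the right and a non-superkey on the left, so 3NF fails.
Checking every proper subset of each key, none determines a non-prime attribute — 2NF is satisfied.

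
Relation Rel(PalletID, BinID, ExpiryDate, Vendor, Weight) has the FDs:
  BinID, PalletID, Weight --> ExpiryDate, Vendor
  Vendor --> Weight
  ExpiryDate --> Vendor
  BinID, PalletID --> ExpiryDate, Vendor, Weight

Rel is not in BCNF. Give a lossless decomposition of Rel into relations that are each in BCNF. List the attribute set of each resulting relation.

Candidate key of the original relation: {BinID, PalletID}.
In {BinID, ExpiryDate, PalletID, Vendor, Weight}, {Vendor} is not a superkey ({Vendor}⁺ restricted to this set is {Vendor, Weight}), so split on Vendor --> Weight into {Vendor, Weight} and {BinID, ExpiryDate, PalletID, Vendor}.
{Vendor, Weight}: every determinant is a superkey — BCNF.
In {BinID, ExpiryDate, PalletID, Vendor}, {ExpiryDate} is not a superkey ({ExpiryDate}⁺ restricted to this set is {ExpiryDate, Vendor}), so split on ExpiryDate --> Vendor into {ExpiryDate, Vendor} and {BinID, ExpiryDate, PalletID}.
{ExpiryDate, Vendor}: every determinant is a superkey — BCNF.
{BinID, ExpiryDate, PalletID}: every determinant is a superkey — BCNF.

{BinID, ExpiryDate, PalletID}; {ExpiryDate, Vendor}; {Vendor, Weight}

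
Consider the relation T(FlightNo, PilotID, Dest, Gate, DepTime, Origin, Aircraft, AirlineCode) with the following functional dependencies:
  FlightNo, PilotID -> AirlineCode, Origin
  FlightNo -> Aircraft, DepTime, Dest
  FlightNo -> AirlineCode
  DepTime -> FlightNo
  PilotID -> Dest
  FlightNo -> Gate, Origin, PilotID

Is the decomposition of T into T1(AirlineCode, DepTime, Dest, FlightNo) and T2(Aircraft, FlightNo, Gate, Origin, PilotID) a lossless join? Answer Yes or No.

Yes

Common attributes: {FlightNo}; their closure is {Aircraft, AirlineCode, DepTime, Dest, FlightNo, Gate, Origin, PilotID}.
This includes all of T1, so the common attributes are a superkey of T1 — the join is lossless.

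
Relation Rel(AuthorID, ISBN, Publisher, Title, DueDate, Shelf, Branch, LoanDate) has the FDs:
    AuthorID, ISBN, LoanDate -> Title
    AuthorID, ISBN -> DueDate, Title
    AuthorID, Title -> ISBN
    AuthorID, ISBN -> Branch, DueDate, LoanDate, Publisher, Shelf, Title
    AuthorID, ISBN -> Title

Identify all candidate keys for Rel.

No FD produces {AuthorID}, so it must be in every candidate key.
{AuthorID, ISBN}⁺ = {AuthorID, Branch, DueDate, ISBN, LoanDate, Publisher, Shelf, Title} — all of the relation — so {AuthorID, ISBN} is a candidate key.
{AuthorID, Title}⁺ = {AuthorID, Branch, DueDate, ISBN, LoanDate, Publisher, Shelf, Title} — all of the relation — so {AuthorID, Title} is a candidate key.
These are minimal and exhaustive — every other superkey contains one of them.

{AuthorID, ISBN}, {AuthorID, Title}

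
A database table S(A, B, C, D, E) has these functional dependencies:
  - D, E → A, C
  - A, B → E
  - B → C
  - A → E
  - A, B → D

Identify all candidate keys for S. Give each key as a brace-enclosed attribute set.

{A, B}, {B, D, E}

No FD produces {B}, so it must be in every candidate key.
{A, B}⁺ = {A, B, C, D, E}, which is every attribute, so {A, B} is a candidate key.
{B, D, E}⁺ = {A, B, C, D, E}, which is every attribute, so {B, D, E} is a candidate key.
Any other superkey properly contains one of these, so there are no further candidate keys.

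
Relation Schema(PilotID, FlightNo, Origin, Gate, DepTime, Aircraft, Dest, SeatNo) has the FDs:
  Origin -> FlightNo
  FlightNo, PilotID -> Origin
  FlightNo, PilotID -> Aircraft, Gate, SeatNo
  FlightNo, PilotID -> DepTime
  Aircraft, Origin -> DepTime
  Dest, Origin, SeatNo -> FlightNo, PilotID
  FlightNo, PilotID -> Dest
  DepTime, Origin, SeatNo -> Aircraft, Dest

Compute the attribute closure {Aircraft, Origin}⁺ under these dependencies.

{Aircraft, DepTime, FlightNo, Origin}

Start with {Aircraft, Origin}.
Origin -> FlightNo applies; add {FlightNo} → now {Aircraft, FlightNo, Origin}.
Aircraft, Origin -> DepTime applies; add {DepTime} → now {Aircraft, DepTime, FlightNo, Origin}.
No further FD applies.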